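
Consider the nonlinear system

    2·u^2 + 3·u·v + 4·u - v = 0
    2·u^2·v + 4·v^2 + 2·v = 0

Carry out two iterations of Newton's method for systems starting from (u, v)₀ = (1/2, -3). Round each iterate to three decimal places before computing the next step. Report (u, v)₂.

At (1/2, -3): F = (1.000, 28.500).
Jacobian J = [[4·u + 3·v + 4, 3·u - 1], [4·u·v, 2·u^2 + 8·v + 2]].
At the point, J = [[-3.000, 0.500], [-6.000, -21.500]] (det J = 67.500).
Solving J·Δ = −F gives Δ = (0.530, 1.178).
Then the next iterate is (u, v)₁ = (1.030, -1.822).
Round to (1.030, -1.822) and repeat: F = (2.43382, 5.76882), J = [[2.654, 2.090], [-7.50664, -10.45420]].
Δ = (-3.110, 2.785), so (u, v)₂ = (-2.080, 0.963).

(-2.080, 0.963)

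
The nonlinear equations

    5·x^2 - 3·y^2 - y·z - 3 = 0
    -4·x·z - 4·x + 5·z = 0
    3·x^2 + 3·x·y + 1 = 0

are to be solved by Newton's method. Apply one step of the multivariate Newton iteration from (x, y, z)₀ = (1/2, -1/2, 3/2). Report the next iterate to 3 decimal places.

(1.113, -1.780, 2.710)

At (1/2, -1/2, 3/2): F = (-1.750, 2.500, 1.000).
Jacobian J = [[10·x, -6·y - z, -y], [-4·z - 4, 0, -4·x + 5], [6·x + 3·y, 3·x, 0]].
At the point, J = [[5.000, 1.500, 0.500], [-10.000, 0.000, 3.000], [1.500, 1.500, 0.000]] (det J = -23.250).
Solving J·Δ = −F gives Δ = (0.613, -1.280, 1.210).
Then the next iterate is (x, y, z)₁ = (1.113, -1.780, 2.710).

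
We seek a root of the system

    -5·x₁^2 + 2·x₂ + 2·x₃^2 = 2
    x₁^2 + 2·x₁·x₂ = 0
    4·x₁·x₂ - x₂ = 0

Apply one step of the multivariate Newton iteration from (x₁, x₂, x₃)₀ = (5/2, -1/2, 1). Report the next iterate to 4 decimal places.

At (5/2, -1/2, 1): F = (-32.2500, 3.7500, -4.5000).
Jacobian J = [[-10·x₁, 2, 4·x₃], [2·x₁ + 2·x₂, 2·x₁, 0], [4·x₂, 4·x₁ - 1, 0]].
At the point, J = [[-25.0000, 2.0000, 4.0000], [4.0000, 5.0000, 0.0000], [-2.0000, 9.0000, 0.0000]] (det J = 184.0000).
Solving J·Δ = −F gives Δ = (-1.2228, 0.2283, 0.3057).
Then the next iterate is (x₁, x₂, x₃)₁ = (1.2772, -0.2717, 1.3057).

(1.2772, -0.2717, 1.3057)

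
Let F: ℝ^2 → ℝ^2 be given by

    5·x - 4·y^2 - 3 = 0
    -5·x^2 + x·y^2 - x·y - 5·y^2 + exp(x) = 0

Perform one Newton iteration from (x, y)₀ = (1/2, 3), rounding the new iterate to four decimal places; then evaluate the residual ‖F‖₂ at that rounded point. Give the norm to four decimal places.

13.9550

At (1/2, 3): F = (-36.5000, -41.601279).
Jacobian J = [[5, -8·y], [-10·x + y^2 - y + exp(x), 2·x·y - x - 10·y]].
At the point, J = [[5.0000, -24.0000], [2.648721, -27.5000]] (det J = -73.930690).
Solving J·Δ = −F gives Δ = (0.0719, -1.5058).
Then the next iterate is (x, y)₁ = (0.5719, 1.4942).
Re-evaluating at (0.5719, 1.4942): F = (-9.071035, -10.604576), so ‖F‖₂ = 13.9550.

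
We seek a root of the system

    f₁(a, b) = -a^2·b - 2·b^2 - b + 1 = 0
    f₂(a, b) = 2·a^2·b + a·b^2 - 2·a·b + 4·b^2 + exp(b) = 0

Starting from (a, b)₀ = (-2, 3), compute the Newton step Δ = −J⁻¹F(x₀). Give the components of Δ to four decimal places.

(0.8794, -1.2616)

At (-2, 3): F = (-32.0000, 74.085537).
Jacobian J = [[-2·a·b, -a^2 - 4·b - 1], [4·a·b + b^2 - 2·b, 2·a^2 + 2·a·b - 2·a + 8·b + exp(b)]].
At the point, J = [[12.0000, -17.0000], [-21.0000, 44.085537]] (det J = 172.026443).
Solving J·Δ = −F gives Δ = (0.8794, -1.2616).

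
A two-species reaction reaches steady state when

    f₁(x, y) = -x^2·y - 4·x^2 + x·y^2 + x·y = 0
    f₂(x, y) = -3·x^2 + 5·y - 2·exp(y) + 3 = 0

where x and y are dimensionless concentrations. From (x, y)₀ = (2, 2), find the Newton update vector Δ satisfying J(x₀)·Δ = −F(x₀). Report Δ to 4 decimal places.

(-0.8065, -0.4194)

At (2, 2): F = (-12.0000, -13.778112).
Jacobian J = [[-2·x·y - 8·x + y^2 + y, -x^2 + 2·x·y + x], [-6·x, -2·exp(y) + 5]].
At the point, J = [[-18.0000, 6.0000], [-12.0000, -9.778112]] (det J = 248.006020).
Solving J·Δ = −F gives Δ = (-0.8065, -0.4194).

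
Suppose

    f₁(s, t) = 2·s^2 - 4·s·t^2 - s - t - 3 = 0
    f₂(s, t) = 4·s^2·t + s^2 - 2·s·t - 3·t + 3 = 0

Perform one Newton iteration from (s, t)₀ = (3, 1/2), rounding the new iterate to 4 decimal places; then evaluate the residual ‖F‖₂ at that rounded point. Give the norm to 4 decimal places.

8.4838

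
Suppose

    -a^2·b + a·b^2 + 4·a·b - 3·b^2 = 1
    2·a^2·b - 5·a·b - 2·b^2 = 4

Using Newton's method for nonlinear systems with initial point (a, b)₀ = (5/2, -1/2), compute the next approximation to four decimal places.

At (5/2, -1/2): F = (-3.0000, -4.5000).
Jacobian J = [[-2·a·b + b^2 + 4·b, -a^2 + 2·a·b + 4·a - 6·b], [4·a·b - 5·b, 2·a^2 - 5·a - 4·b]].
At the point, J = [[0.7500, 4.2500], [-2.5000, 2.0000]] (det J = 12.1250).
Solving J·Δ = −F gives Δ = (-1.0825, 0.8969).
Then the next iterate is (a, b)₁ = (1.4175, 0.3969).

(1.4175, 0.3969)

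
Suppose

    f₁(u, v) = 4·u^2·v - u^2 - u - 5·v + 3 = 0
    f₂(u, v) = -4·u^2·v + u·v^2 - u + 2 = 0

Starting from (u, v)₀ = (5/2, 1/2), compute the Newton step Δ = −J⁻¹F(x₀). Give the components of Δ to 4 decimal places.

At (5/2, 1/2): F = (4.2500, -12.3750).
Jacobian J = [[8·u·v - 2·u - 1, 4·u^2 - 5], [-8·u·v + v^2 - 1, -4·u^2 + 2·u·v]].
At the point, J = [[4.0000, 20.0000], [-10.7500, -22.5000]] (det J = 125.0000).
Solving J·Δ = −F gives Δ = (-1.2150, 0.0305).

(-1.2150, 0.0305)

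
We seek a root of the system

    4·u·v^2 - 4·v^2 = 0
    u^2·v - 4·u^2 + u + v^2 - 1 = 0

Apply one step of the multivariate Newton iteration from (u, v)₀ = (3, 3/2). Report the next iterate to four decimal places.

(1.5270, 1.3024)

At (3, 3/2): F = (18.0000, -18.2500).
Jacobian J = [[4·v^2, 8·u·v - 8·v], [2·u·v - 8·u + 1, u^2 + 2·v]].
At the point, J = [[9.0000, 24.0000], [-14.0000, 12.0000]] (det J = 444.0000).
Solving J·Δ = −F gives Δ = (-1.4730, -0.1976).
Then the next iterate is (u, v)₁ = (1.5270, 1.3024).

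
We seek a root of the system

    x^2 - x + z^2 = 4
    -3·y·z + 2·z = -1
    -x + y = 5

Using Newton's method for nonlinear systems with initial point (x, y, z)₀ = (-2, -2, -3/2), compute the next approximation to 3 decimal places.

At (-2, -2, -3/2): F = (4.250, -11.000, -5.000).
Jacobian J = [[2·x - 1, 0, 2·z], [0, -3·z, -3·y + 2], [-1, 1, 0]].
At the point, J = [[-5.000, 0.000, -3.000], [0.000, 4.500, 8.000], [-1.000, 1.000, 0.000]] (det J = 26.500).
Solving J·Δ = −F gives Δ = (2.585, 7.585, -2.892).
Then the next iterate is (x, y, z)₁ = (0.585, 5.585, -4.392).

(0.585, 5.585, -4.392)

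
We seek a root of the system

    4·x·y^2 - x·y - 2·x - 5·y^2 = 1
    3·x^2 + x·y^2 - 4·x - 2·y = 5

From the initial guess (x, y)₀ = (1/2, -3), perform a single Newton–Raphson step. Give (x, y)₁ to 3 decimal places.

(0.694, -1.839)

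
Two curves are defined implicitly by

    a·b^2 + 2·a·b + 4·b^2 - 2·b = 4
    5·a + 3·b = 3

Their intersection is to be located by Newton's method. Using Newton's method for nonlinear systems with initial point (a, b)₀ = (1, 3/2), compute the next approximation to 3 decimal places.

(-0.278, 1.464)

At (1, 3/2): F = (7.250, 6.500).
Jacobian J = [[b^2 + 2·b, 2·a·b + 2·a + 8·b - 2], [5, 3]].
At the point, J = [[5.250, 15.000], [5.000, 3.000]] (det J = -59.250).
Solving J·Δ = −F gives Δ = (-1.278, -0.036).
Then the next iterate is (a, b)₁ = (-0.278, 1.464).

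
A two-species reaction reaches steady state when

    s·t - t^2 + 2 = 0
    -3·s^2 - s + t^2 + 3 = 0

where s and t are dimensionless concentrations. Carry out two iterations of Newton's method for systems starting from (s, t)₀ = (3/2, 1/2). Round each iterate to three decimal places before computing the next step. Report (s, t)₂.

At (3/2, 1/2): F = (2.500, -5.000).
Jacobian J = [[t, s - 2·t], [-6·s - 1, 2·t]].
At the point, J = [[0.500, 0.500], [-10.000, 1.000]] (det J = 5.500).
Solving J·Δ = −F gives Δ = (-0.909, -4.091).
Then the next iterate is (s, t)₁ = (0.591, -3.591).
Round to (0.591, -3.591) and repeat: F = (-13.01756, 14.25644), J = [[-3.591, 7.773], [-4.546, -7.182]].
Δ = (0.283, 1.806), so (s, t)₂ = (0.874, -1.785).

(0.874, -1.785)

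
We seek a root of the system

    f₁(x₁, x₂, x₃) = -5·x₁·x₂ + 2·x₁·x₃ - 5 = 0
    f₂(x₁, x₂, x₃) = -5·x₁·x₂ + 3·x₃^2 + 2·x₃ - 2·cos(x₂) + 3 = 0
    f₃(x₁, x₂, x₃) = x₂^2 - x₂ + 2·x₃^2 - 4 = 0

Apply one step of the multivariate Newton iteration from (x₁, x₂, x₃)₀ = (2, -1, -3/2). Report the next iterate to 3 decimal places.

(-1.382, -1.508, -0.829)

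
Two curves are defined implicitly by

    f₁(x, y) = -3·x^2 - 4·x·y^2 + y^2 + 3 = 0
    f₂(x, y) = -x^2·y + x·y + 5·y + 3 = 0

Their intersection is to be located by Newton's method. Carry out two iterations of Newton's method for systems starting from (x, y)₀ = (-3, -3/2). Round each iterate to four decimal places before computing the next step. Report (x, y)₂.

At (-3, -3/2): F = (5.2500, 13.5000).
Jacobian J = [[-6·x - 4·y^2, -8·x·y + 2·y], [-2·x·y + y, -x^2 + x + 5]].
At the point, J = [[9.0000, -39.0000], [-10.5000, -7.0000]] (det J = -472.5000).
Solving J·Δ = −F gives Δ = (1.0365, 0.3738).
Then the next iterate is (x, y)₁ = (-1.9635, -1.1262).
Round to (-1.9635, -1.1262) and repeat: F = (2.663766, 3.922169), J = [[6.707694, -19.942750], [-5.548787, -0.818832]].
Δ = (0.6546, 0.3538), so (x, y)₂ = (-1.3089, -0.7724).

(-1.3089, -0.7724)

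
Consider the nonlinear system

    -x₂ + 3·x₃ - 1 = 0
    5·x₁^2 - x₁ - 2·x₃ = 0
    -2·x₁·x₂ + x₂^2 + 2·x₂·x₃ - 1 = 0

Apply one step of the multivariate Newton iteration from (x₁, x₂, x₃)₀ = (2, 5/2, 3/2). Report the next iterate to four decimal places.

At (2, 5/2, 3/2): F = (1.0000, 15.0000, 2.7500).
Jacobian J = [[0, -1, 3], [10·x₁ - 1, 0, -2], [-2·x₂, -2·x₁ + 2·x₂ + 2·x₃, 2·x₂]].
At the point, J = [[0.0000, -1.0000, 3.0000], [19.0000, 0.0000, -2.0000], [-5.0000, 4.0000, 5.0000]] (det J = 313.0000).
Solving J·Δ = −F gives Δ = (-0.8578, -0.9481, -0.6494).
Then the next iterate is (x₁, x₂, x₃)₁ = (1.1422, 1.5519, 0.8506).

(1.1422, 1.5519, 0.8506)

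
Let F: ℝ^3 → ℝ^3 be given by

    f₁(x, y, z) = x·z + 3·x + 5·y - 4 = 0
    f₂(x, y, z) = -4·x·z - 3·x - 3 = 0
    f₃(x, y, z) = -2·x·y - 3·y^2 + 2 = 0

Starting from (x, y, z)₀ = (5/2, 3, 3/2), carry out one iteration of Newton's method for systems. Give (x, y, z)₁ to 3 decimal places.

(-5.092, 3.241, 5.783)

At (5/2, 3, 3/2): F = (22.250, -25.500, -40.000).
Jacobian J = [[z + 3, 5, x], [-4·z - 3, 0, -4·x], [-2·y, -2·x - 6·y, 0]].
At the point, J = [[4.500, 5.000, 2.500], [-9.000, 0.000, -10.000], [-6.000, -23.000, 0.000]] (det J = -217.500).
Solving J·Δ = −F gives Δ = (-7.592, 0.241, 4.283).
Then the next iterate is (x, y, z)₁ = (-5.092, 3.241, 5.783).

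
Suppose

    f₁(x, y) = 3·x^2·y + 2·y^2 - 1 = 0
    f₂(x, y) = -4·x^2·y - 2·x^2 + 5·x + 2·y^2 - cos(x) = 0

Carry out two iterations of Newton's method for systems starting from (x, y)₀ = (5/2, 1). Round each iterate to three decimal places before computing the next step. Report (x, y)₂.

At (5/2, 1): F = (19.750, -22.19886).
Jacobian J = [[6·x·y, 3·x^2 + 4·y], [-8·x·y - 4·x + sin(x) + 5, -4·x^2 + 4·y]].
At the point, J = [[15.000, 22.750], [-24.40153, -21.000]] (det J = 240.13476).
Solving J·Δ = −F gives Δ = (-0.376, -0.620).
Then the next iterate is (x, y)₁ = (2.124, 0.380).
Round to (2.124, 0.380) and repeat: F = (4.43177, -4.44583), J = [[4.84272, 15.05413], [-9.10211, -16.52550]].
Δ = (0.111, -0.330), so (x, y)₂ = (2.235, 0.050).

(2.235, 0.050)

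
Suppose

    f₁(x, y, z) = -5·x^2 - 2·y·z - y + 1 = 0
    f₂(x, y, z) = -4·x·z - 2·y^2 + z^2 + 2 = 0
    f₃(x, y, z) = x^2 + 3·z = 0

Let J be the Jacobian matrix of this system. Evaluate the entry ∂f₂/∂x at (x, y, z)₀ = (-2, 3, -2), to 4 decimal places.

8.0000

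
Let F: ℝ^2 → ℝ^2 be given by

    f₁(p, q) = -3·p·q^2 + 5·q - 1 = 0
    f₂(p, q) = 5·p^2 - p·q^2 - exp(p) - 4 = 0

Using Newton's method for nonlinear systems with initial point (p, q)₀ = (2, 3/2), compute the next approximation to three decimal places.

At (2, 3/2): F = (-7.000, 4.11094).
Jacobian J = [[-3·q^2, -6·p·q + 5], [10·p - q^2 - exp(p), -2·p·q]].
At the point, J = [[-6.750, -13.000], [10.36094, -6.000]] (det J = 175.19227).
Solving J·Δ = −F gives Δ = (-0.545, -0.256).
Then the next iterate is (p, q)₁ = (1.455, 1.244).

(1.455, 1.244)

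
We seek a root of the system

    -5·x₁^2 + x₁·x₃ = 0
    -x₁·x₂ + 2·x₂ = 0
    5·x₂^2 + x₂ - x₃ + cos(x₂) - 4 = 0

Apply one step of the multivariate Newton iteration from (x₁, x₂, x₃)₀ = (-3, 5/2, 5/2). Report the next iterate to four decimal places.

(7.4716, 5.2358, 98.4422)

At (-3, 5/2, 5/2): F = (-52.5000, 12.5000, 26.448856).
Jacobian J = [[-10·x₁ + x₃, 0, x₁], [-x₂, -x₁ + 2, 0], [0, 10·x₂ - sin(x₂) + 1, -1]].
At the point, J = [[32.5000, 0.0000, -3.0000], [-2.5000, 5.0000, 0.0000], [0.0000, 25.401528, -1.0000]] (det J = 28.011459).
Solving J·Δ = −F gives Δ = (10.4716, 2.7358, 95.9422).
Then the next iterate is (x₁, x₂, x₃)₁ = (7.4716, 5.2358, 98.4422).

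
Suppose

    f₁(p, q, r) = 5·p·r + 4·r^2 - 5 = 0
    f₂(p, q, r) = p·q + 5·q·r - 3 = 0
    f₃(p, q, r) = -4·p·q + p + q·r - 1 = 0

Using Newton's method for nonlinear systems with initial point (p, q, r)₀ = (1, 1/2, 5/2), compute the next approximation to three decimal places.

At (1, 1/2, 5/2): F = (32.500, 3.750, -0.750).
Jacobian J = [[5·r, 0, 5·p + 8·r], [q, p + 5·r, 5·q], [-4·q + 1, -4·p + r, q]].
At the point, J = [[12.500, 0.000, 25.000], [0.500, 13.500, 2.500], [-1.000, -1.500, 0.500]] (det J = 450.000).
Solving J·Δ = −F gives Δ = (-1.008, -0.093, -0.796).
Then the next iterate is (p, q, r)₁ = (-0.008, 0.407, 1.704).

(-0.008, 0.407, 1.704)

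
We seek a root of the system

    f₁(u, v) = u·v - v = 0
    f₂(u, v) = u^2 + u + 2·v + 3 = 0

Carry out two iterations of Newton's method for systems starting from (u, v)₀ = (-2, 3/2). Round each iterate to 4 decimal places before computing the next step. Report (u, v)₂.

(-0.0357, -1.3393)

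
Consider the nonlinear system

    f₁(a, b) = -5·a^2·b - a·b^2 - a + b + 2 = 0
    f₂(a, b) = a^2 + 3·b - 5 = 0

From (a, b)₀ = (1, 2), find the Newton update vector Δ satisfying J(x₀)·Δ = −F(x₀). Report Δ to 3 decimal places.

At (1, 2): F = (-11.000, 2.000).
Jacobian J = [[-10·a·b - b^2 - 1, -5·a^2 - 2·a·b + 1], [2·a, 3]].
At the point, J = [[-25.000, -8.000], [2.000, 3.000]] (det J = -59.000).
Solving J·Δ = −F gives Δ = (-0.288, -0.475).

(-0.288, -0.475)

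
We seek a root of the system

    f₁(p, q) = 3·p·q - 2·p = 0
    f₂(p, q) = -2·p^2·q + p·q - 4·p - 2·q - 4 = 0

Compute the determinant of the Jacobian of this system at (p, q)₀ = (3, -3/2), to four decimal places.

-2.0000

J = [[3·q - 2, 3·p], [-4·p·q + q - 4, -2·p^2 + p - 2]].
At the point, J = [[-6.5000, 9.0000], [12.5000, -17.0000]].
det J = -2.0000.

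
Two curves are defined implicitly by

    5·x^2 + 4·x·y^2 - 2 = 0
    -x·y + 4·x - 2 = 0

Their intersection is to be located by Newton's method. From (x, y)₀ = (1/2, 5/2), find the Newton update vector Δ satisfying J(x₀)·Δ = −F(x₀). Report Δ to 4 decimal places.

(0.2208, -1.8375)

At (1/2, 5/2): F = (11.7500, -1.2500).
Jacobian J = [[10·x + 4·y^2, 8·x·y], [-y + 4, -x]].
At the point, J = [[30.0000, 10.0000], [1.5000, -0.5000]] (det J = -30.0000).
Solving J·Δ = −F gives Δ = (0.2208, -1.8375).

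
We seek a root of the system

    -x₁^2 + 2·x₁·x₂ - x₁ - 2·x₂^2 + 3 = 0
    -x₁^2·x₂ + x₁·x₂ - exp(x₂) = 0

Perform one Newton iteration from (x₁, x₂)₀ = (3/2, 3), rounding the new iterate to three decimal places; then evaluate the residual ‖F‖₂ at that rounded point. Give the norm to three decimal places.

8.693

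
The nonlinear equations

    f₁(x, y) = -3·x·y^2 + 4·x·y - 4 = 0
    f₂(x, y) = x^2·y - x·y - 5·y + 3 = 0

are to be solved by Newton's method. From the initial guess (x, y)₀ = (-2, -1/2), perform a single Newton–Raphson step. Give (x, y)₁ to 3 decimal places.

At (-2, -1/2): F = (1.500, 2.500).
Jacobian J = [[-3·y^2 + 4·y, -6·x·y + 4·x], [2·x·y - y, x^2 - x - 5]].
At the point, J = [[-2.750, -14.000], [2.500, 1.000]] (det J = 32.250).
Solving J·Δ = −F gives Δ = (-1.132, 0.329).
Then the next iterate is (x, y)₁ = (-3.132, -0.171).

(-3.132, -0.171)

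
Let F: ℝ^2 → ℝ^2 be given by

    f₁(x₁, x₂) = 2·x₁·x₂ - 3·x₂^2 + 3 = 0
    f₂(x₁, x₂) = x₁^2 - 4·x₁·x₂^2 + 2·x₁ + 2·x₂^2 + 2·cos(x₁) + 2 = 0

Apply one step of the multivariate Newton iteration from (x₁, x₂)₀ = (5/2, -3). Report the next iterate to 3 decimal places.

At (5/2, -3): F = (-39.000, -60.35229).
Jacobian J = [[2·x₂, 2·x₁ - 6·x₂], [2·x₁ - 4·x₂^2 - 2·sin(x₁) + 2, -8·x₁·x₂ + 4·x₂]].
At the point, J = [[-6.000, 23.000], [-30.19694, 48.000]] (det J = 406.52972).
Solving J·Δ = −F gives Δ = (1.190, 2.006).
Then the next iterate is (x₁, x₂)₁ = (3.690, -0.994).

(3.690, -0.994)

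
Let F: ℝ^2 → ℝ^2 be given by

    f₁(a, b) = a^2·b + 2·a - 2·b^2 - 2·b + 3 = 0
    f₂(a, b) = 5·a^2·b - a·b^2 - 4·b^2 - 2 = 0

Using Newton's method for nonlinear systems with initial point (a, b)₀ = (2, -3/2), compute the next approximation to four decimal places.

At (2, -3/2): F = (-0.5000, -45.5000).
Jacobian J = [[2·a·b + 2, a^2 - 4·b - 2], [10·a·b - b^2, 5·a^2 - 2·a·b - 8·b]].
At the point, J = [[-4.0000, 8.0000], [-32.2500, 38.0000]] (det J = 106.0000).
Solving J·Δ = −F gives Δ = (-3.2547, -1.5649).
Then the next iterate is (a, b)₁ = (-1.2547, -3.0649).

(-1.2547, -3.0649)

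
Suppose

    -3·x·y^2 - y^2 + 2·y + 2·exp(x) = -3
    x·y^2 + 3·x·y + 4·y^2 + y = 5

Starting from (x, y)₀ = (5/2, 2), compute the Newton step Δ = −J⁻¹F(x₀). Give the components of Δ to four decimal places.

At (5/2, 2): F = (-2.635012, 38.0000).
Jacobian J = [[-3·y^2 + 2·exp(x), -6·x·y - 2·y + 2], [y^2 + 3·y, 2·x·y + 3·x + 8·y + 1]].
At the point, J = [[12.364988, -32.0000], [10.0000, 34.5000]] (det J = 746.592083).
Solving J·Δ = −F gives Δ = (-1.5070, -0.6646).

(-1.5070, -0.6646)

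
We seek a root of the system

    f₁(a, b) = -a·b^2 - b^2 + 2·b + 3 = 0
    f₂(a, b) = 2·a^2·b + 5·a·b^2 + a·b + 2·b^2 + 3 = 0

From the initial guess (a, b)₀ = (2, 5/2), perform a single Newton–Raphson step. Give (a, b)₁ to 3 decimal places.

At (2, 5/2): F = (-10.750, 103.000).
Jacobian J = [[-b^2, -2·a·b - 2·b + 2], [4·a·b + 5·b^2 + b, 2·a^2 + 10·a·b + a + 4·b]].
At the point, J = [[-6.250, -13.000], [53.750, 70.000]] (det J = 261.250).
Solving J·Δ = −F gives Δ = (-2.245, 0.252).
Then the next iterate is (a, b)₁ = (-0.245, 2.752).

(-0.245, 2.752)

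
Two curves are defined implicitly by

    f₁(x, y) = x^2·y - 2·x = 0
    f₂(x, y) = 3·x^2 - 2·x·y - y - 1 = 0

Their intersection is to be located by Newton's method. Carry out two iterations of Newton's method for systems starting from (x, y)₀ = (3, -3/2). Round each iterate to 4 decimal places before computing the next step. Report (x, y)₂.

(0.3390, -1.6938)

At (3, -3/2): F = (-19.5000, 36.5000).
Jacobian J = [[2·x·y - 2, x^2], [6·x - 2·y, -2·x - 1]].
At the point, J = [[-11.0000, 9.0000], [21.0000, -7.0000]] (det J = -112.0000).
Solving J·Δ = −F gives Δ = (-1.7143, 0.0714).
Then the next iterate is (x, y)₁ = (1.2857, -1.4286).
Round to (1.2857, -1.4286) and repeat: F = (-4.932911, 9.061176), J = [[-5.673502, 1.653024], [10.5714, -3.5714]].
Δ = (-0.9467, -0.2652), so (x, y)₂ = (0.3390, -1.6938).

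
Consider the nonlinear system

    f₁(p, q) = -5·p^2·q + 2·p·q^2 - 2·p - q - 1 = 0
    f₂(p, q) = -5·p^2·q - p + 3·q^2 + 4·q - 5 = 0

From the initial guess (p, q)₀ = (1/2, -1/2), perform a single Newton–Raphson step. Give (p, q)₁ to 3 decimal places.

At (1/2, -1/2): F = (-0.625, -6.125).
Jacobian J = [[-10·p·q + 2·q^2 - 2, -5·p^2 + 4·p·q - 1], [-10·p·q - 1, -5·p^2 + 6·q + 4]].
At the point, J = [[1.000, -3.250], [1.500, -0.250]] (det J = 4.625).
Solving J·Δ = −F gives Δ = (4.270, 1.122).
Then the next iterate is (p, q)₁ = (4.770, 0.622).

(4.770, 0.622)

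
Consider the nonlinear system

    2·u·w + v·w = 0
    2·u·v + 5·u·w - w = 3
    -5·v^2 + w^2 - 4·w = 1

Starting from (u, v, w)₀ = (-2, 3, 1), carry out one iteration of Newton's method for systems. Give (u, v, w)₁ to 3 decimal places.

(-1.229, 1.435, -0.024)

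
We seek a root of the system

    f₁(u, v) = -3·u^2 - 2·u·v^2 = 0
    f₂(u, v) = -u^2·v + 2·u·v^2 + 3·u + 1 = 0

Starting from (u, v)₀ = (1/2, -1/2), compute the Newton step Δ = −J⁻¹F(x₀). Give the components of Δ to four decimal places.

(4.3333, 16.1667)

At (1/2, -1/2): F = (-1.0000, 2.8750).
Jacobian J = [[-6·u - 2·v^2, -4·u·v], [-2·u·v + 2·v^2 + 3, -u^2 + 4·u·v]].
At the point, J = [[-3.5000, 1.0000], [4.0000, -1.2500]] (det J = 0.3750).
Solving J·Δ = −F gives Δ = (4.3333, 16.1667).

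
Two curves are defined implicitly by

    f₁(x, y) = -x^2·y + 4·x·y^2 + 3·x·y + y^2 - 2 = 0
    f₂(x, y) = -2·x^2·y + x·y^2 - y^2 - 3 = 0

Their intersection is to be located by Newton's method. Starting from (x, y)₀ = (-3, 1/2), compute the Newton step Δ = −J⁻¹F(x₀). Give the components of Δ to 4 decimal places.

(1.2365, -0.2396)

At (-3, 1/2): F = (-13.7500, -13.0000).
Jacobian J = [[-2·x·y + 4·y^2 + 3·y, -x^2 + 8·x·y + 3·x + 2·y], [-4·x·y + y^2, -2·x^2 + 2·x·y - 2·y]].
At the point, J = [[5.5000, -29.0000], [6.2500, -22.0000]] (det J = 60.2500).
Solving J·Δ = −F gives Δ = (1.2365, -0.2396).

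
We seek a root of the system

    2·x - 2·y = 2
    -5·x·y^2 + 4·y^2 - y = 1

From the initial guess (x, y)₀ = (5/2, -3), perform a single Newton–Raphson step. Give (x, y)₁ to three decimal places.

(-27.600, -28.600)

At (5/2, -3): F = (9.000, -74.500).
Jacobian J = [[2, -2], [-5·y^2, -10·x·y + 8·y - 1]].
At the point, J = [[2.000, -2.000], [-45.000, 50.000]] (det J = 10.000).
Solving J·Δ = −F gives Δ = (-30.100, -25.600).
Then the next iterate is (x, y)₁ = (-27.600, -28.600).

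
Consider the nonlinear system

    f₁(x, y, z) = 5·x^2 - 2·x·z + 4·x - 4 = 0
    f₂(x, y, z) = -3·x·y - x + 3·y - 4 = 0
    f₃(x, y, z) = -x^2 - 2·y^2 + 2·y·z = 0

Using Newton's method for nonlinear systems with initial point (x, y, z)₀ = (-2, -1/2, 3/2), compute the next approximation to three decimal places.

(-0.919, 0.162, 3.135)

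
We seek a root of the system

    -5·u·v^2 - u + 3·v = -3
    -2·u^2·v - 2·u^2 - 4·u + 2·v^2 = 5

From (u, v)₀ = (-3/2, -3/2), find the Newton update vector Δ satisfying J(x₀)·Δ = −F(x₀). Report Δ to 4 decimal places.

(-3.3095, 2.9444)

At (-3/2, -3/2): F = (16.8750, 7.7500).
Jacobian J = [[-5·v^2 - 1, -10·u·v + 3], [-4·u·v - 4·u - 4, -2·u^2 + 4·v]].
At the point, J = [[-12.2500, -19.5000], [-7.0000, -10.5000]] (det J = -7.8750).
Solving J·Δ = −F gives Δ = (-3.3095, 2.9444).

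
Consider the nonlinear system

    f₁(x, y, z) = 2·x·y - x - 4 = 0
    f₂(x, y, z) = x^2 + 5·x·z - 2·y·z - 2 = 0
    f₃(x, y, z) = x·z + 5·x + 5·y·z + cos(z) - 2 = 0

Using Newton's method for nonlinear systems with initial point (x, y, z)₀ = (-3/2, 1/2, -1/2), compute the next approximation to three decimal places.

(-0.021, -0.833, -1.084)

At (-3/2, 1/2, -1/2): F = (-4.000, 4.500, -9.12242).
Jacobian J = [[2·y - 1, 2·x, 0], [2·x + 5·z, -2·z, 5·x - 2·y], [z + 5, 5·z, x + 5·y - sin(z)]].
At the point, J = [[0.000, -3.000, 0.000], [-5.500, 1.000, -8.500], [4.500, -2.500, 1.47943]] (det J = 90.33948).
Solving J·Δ = −F gives Δ = (1.479, -1.333, -0.584).
Then the next iterate is (x, y, z)₁ = (-0.021, -0.833, -1.084).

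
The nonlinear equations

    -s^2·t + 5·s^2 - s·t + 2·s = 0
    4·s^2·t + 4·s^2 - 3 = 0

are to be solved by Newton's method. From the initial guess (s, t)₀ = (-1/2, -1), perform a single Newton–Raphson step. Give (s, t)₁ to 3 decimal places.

At (-1/2, -1): F = (0.000, -3.000).
Jacobian J = [[-2·s·t + 10·s - t + 2, -s^2 - s], [8·s·t + 8·s, 4·s^2]].
At the point, J = [[-3.000, 0.250], [0.000, 1.000]] (det J = -3.000).
Solving J·Δ = −F gives Δ = (0.250, 3.000).
Then the next iterate is (s, t)₁ = (-0.250, 2.000).

(-0.250, 2.000)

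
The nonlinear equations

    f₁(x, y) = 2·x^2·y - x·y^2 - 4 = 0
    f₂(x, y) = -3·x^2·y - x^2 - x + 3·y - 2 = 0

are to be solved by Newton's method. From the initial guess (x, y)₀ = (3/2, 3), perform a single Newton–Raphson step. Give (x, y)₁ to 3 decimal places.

(1.145, 1.401)

At (3/2, 3): F = (-4.000, -17.000).
Jacobian J = [[4·x·y - y^2, 2·x^2 - 2·x·y], [-6·x·y - 2·x - 1, -3·x^2 + 3]].
At the point, J = [[9.000, -4.500], [-31.000, -3.750]] (det J = -173.250).
Solving J·Δ = −F gives Δ = (-0.355, -1.599).
Then the next iterate is (x, y)₁ = (1.145, 1.401).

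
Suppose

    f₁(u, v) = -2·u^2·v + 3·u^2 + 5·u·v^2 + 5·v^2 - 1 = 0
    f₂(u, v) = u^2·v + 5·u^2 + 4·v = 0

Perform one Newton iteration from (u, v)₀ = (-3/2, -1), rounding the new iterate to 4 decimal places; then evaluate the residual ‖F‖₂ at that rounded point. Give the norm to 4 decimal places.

At (-3/2, -1): F = (7.7500, 5.0000).
Jacobian J = [[-4·u·v + 6·u + 5·v^2, -2·u^2 + 10·u·v + 10·v], [2·u·v + 10·u, u^2 + 4]].
At the point, J = [[-10.0000, 0.5000], [-12.0000, 6.2500]] (det J = -56.5000).
Solving J·Δ = −F gives Δ = (0.8131, 0.7611).
Then the next iterate is (u, v)₁ = (-0.6869, -0.2389).
Re-evaluating at (-0.6869, -0.2389): F = (0.730284, 1.290837), so ‖F‖₂ = 1.4831.

1.4831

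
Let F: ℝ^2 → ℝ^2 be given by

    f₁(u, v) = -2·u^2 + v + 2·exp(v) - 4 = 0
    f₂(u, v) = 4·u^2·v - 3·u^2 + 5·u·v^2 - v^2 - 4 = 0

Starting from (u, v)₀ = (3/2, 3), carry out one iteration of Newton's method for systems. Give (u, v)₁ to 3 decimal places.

At (3/2, 3): F = (34.67107, 74.750).
Jacobian J = [[-4·u, 2·exp(v) + 1], [8·u·v - 6·u + 5·v^2, 4·u^2 + 10·u·v - 2·v]].
At the point, J = [[-6.000, 41.17107], [72.000, 48.000]] (det J = -3252.31732).
Solving J·Δ = −F gives Δ = (-0.435, -0.905).
Then the next iterate is (u, v)₁ = (1.065, 2.095).

(1.065, 2.095)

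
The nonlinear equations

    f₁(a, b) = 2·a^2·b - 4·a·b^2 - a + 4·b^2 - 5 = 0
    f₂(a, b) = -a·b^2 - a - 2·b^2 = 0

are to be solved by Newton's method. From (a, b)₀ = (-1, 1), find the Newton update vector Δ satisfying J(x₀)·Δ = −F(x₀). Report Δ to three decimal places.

At (-1, 1): F = (6.000, 0.000).
Jacobian J = [[4·a·b - 4·b^2 - 1, 2·a^2 - 8·a·b + 8·b], [-b^2 - 1, -2·a·b - 4·b]].
At the point, J = [[-9.000, 18.000], [-2.000, -2.000]] (det J = 54.000).
Solving J·Δ = −F gives Δ = (0.222, -0.222).

(0.222, -0.222)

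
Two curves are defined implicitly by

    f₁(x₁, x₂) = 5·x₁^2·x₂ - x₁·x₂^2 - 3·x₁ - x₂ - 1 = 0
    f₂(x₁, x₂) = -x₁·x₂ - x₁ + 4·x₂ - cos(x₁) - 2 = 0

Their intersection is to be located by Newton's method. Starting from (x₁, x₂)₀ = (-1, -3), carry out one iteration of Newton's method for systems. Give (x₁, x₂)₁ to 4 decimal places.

(-0.5875, 0.2125)

At (-1, -3): F = (-1.0000, -16.540302).
Jacobian J = [[10·x₁·x₂ - x₂^2 - 3, 5·x₁^2 - 2·x₁·x₂ - 1], [-x₂ + sin(x₁) - 1, -x₁ + 4]].
At the point, J = [[18.0000, -2.0000], [1.158529, 5.0000]] (det J = 92.317058).
Solving J·Δ = −F gives Δ = (0.4125, 3.2125).
Then the next iterate is (x₁, x₂)₁ = (-0.5875, 0.2125).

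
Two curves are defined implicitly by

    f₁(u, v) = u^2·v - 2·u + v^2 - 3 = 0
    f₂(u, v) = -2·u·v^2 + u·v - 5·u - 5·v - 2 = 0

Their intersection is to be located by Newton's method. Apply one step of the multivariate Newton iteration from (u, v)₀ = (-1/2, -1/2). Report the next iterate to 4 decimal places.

At (-1/2, -1/2): F = (-1.8750, 3.5000).
Jacobian J = [[2·u·v - 2, u^2 + 2·v], [-2·v^2 + v - 5, -4·u·v + u - 5]].
At the point, J = [[-1.5000, -0.7500], [-6.0000, -6.5000]] (det J = 5.2500).
Solving J·Δ = −F gives Δ = (-2.8214, 3.1429).
Then the next iterate is (u, v)₁ = (-3.3214, 2.6429).

(-3.3214, 2.6429)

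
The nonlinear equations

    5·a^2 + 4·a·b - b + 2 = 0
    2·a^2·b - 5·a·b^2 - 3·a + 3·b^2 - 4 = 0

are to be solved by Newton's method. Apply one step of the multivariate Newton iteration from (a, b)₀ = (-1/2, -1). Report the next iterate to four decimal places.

At (-1/2, -1): F = (6.2500, 2.5000).
Jacobian J = [[10·a + 4·b, 4·a - 1], [4·a·b - 5·b^2 - 3, 2·a^2 - 10·a·b + 6·b]].
At the point, J = [[-9.0000, -3.0000], [-6.0000, -10.5000]] (det J = 76.5000).
Solving J·Δ = −F gives Δ = (0.7598, -0.1961).
Then the next iterate is (a, b)₁ = (0.2598, -1.1961).

(0.2598, -1.1961)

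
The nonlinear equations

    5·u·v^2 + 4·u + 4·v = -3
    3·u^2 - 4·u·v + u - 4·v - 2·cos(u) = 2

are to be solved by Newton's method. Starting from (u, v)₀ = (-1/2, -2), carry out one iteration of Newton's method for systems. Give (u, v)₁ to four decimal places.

(-0.2717, -1.1771)

At (-1/2, -2): F = (-17.0000, 0.494835).
Jacobian J = [[5·v^2 + 4, 10·u·v + 4], [6·u - 4·v + 2·sin(u) + 1, -4·u - 4]].
At the point, J = [[24.0000, 14.0000], [5.041149, -2.0000]] (det J = -118.576085).
Solving J·Δ = −F gives Δ = (0.2283, 0.8229).
Then the next iterate is (u, v)₁ = (-0.2717, -1.1771).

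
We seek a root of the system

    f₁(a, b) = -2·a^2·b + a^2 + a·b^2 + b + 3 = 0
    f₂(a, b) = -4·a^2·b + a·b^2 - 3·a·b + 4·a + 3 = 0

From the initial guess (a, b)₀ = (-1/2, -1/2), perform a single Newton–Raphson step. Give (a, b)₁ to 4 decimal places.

At (-1/2, -1/2): F = (2.8750, 0.6250).
Jacobian J = [[-4·a·b + 2·a + b^2, -2·a^2 + 2·a·b + 1], [-8·a·b + b^2 - 3·b + 4, -4·a^2 + 2·a·b - 3·a]].
At the point, J = [[-1.7500, 1.0000], [3.7500, 1.0000]] (det J = -5.5000).
Solving J·Δ = −F gives Δ = (0.4091, -2.1591).
Then the next iterate is (a, b)₁ = (-0.0909, -2.6591).

(-0.0909, -2.6591)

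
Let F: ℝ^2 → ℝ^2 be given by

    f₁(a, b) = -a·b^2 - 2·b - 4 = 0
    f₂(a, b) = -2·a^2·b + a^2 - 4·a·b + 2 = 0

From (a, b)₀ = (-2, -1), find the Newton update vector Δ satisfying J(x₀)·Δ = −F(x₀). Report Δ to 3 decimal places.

(0.750, -0.125)

At (-2, -1): F = (0.000, 6.000).
Jacobian J = [[-b^2, -2·a·b - 2], [-4·a·b + 2·a - 4·b, -2·a^2 - 4·a]].
At the point, J = [[-1.000, -6.000], [-8.000, 0.000]] (det J = -48.000).
Solving J·Δ = −F gives Δ = (0.750, -0.125).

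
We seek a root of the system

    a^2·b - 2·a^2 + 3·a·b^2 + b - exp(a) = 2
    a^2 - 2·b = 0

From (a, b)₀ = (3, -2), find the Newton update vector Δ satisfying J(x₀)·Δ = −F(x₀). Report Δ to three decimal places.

(-1.754, 1.238)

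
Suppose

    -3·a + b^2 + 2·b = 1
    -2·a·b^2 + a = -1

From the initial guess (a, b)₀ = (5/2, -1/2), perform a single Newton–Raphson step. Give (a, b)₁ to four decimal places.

(-0.6290, -0.6371)

At (5/2, -1/2): F = (-9.2500, 2.2500).
Jacobian J = [[-3, 2·b + 2], [-2·b^2 + 1, -4·a·b]].
At the point, J = [[-3.0000, 1.0000], [0.5000, 5.0000]] (det J = -15.5000).
Solving J·Δ = −F gives Δ = (-3.1290, -0.1371).
Then the next iterate is (a, b)₁ = (-0.6290, -0.6371).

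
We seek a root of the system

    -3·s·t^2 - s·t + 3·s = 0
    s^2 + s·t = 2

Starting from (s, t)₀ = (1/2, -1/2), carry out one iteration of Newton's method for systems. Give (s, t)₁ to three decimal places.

(-2.571, 6.571)

At (1/2, -1/2): F = (1.375, -2.000).
Jacobian J = [[-3·t^2 - t + 3, -6·s·t - s], [2·s + t, s]].
At the point, J = [[2.750, 1.000], [0.500, 0.500]] (det J = 0.875).
Solving J·Δ = −F gives Δ = (-3.071, 7.071).
Then the next iterate is (s, t)₁ = (-2.571, 6.571).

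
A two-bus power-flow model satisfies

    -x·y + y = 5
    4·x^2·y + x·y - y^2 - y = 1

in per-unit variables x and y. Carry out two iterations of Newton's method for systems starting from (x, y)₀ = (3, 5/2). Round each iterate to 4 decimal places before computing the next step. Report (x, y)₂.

(5.7163, -2.0359)

At (3, 5/2): F = (-10.0000, 87.7500).
Jacobian J = [[-y, -x + 1], [8·x·y + y, 4·x^2 + x - 2·y - 1]].
At the point, J = [[-2.5000, -2.0000], [62.5000, 33.0000]] (det J = 42.5000).
Solving J·Δ = −F gives Δ = (3.6353, -9.5441).
Then the next iterate is (x, y)₁ = (6.6353, -7.0441).
Round to (6.6353, -7.0441) and repeat: F = (34.695617, -1330.843131), J = [[7.0441, -5.6353], [-380.961834, 195.832324]].
Δ = (-0.9190, 5.0082), so (x, y)₂ = (5.7163, -2.0359).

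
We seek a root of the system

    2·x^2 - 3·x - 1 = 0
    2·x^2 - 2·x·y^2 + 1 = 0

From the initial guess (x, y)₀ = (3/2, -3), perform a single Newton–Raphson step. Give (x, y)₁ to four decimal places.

(1.8333, -1.5833)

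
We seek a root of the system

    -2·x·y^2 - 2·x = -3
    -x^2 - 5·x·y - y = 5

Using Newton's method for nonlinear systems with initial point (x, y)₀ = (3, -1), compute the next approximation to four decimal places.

(1.4211, -0.7763)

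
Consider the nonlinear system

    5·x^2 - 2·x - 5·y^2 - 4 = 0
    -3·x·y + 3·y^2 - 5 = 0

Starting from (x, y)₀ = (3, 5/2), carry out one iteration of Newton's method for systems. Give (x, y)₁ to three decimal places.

(-7.064, -8.622)

At (3, 5/2): F = (3.750, -8.750).
Jacobian J = [[10·x - 2, -10·y], [-3·y, -3·x + 6·y]].
At the point, J = [[28.000, -25.000], [-7.500, 6.000]] (det J = -19.500).
Solving J·Δ = −F gives Δ = (-10.064, -11.122).
Then the next iterate is (x, y)₁ = (-7.064, -8.622).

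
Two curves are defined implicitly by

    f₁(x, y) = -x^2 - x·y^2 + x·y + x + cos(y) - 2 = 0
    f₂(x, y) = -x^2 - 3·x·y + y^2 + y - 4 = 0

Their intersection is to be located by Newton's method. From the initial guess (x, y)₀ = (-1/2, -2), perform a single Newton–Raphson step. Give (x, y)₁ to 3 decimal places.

At (-1/2, -2): F = (-0.16615, -5.250).
Jacobian J = [[-2·x - y^2 + y + 1, -2·x·y + x - sin(y)], [-2·x - 3·y, -3·x + 2·y + 1]].
At the point, J = [[-4.000, -1.59070], [7.000, -1.500]] (det J = 17.13492).
Solving J·Δ = −F gives Δ = (0.473, -1.293).
Then the next iterate is (x, y)₁ = (-0.027, -3.293).

(-0.027, -3.293)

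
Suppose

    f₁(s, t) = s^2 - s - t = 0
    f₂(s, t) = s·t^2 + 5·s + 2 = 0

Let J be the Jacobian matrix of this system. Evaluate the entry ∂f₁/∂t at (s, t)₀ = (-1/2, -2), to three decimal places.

-1.000

∂f₁/∂t = -1.
At (-1/2, -2) this is -1.000.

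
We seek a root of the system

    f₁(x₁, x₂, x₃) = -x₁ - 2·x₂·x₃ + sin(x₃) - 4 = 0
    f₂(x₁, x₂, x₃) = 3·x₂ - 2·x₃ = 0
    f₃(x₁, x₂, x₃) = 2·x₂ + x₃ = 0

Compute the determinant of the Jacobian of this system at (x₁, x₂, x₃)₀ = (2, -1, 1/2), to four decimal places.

J = [[-1, -2·x₃, -2·x₂ + cos(x₃)], [0, 3, -2], [0, 2, 1]].
At the point, J = [[-1.0000, -1.0000, 2.877583], [0.0000, 3.0000, -2.0000], [0.0000, 2.0000, 1.0000]].
det J = -7.0000.

-7.0000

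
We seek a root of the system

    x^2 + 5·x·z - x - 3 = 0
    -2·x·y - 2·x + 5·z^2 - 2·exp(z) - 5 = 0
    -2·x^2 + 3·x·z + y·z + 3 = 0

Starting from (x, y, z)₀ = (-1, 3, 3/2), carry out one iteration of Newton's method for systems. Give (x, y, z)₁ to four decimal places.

At (-1, 3, 3/2): F = (-8.5000, 5.286622, 1.0000).
Jacobian J = [[2·x + 5·z - 1, 0, 5·x], [-2·y - 2, -2·x, 10·z - 2·exp(z)], [-4·x + 3·z, z, 3·x + y]].
At the point, J = [[4.5000, 0.0000, -5.0000], [-8.0000, 2.0000, 6.036622], [8.5000, 1.5000, 0.0000]] (det J = 104.252802).
Solving J·Δ = −F gives Δ = (-0.4539, 1.9053, -2.1085).
Then the next iterate is (x, y, z)₁ = (-1.4539, 4.9053, -0.6085).

(-1.4539, 4.9053, -0.6085)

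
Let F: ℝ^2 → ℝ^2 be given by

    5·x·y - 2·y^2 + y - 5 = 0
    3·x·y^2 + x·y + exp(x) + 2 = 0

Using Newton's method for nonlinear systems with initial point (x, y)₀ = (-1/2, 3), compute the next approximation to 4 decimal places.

(-0.8470, 0.5774)

At (-1/2, 3): F = (-27.5000, -12.393469).
Jacobian J = [[5·y, 5·x - 4·y + 1], [3·y^2 + y + exp(x), 6·x·y + x]].
At the point, J = [[15.0000, -13.5000], [30.606531, -9.5000]] (det J = 270.688164).
Solving J·Δ = −F gives Δ = (-0.3470, -2.4226).
Then the next iterate is (x, y)₁ = (-0.8470, 0.5774).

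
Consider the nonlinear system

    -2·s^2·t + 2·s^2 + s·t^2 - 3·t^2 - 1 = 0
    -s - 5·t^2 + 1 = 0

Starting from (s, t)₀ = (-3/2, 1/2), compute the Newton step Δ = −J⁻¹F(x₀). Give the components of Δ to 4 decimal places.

(-2.2368, 0.6974)

At (-3/2, 1/2): F = (0.1250, 1.2500).
Jacobian J = [[-4·s·t + 4·s + t^2, -2·s^2 + 2·s·t - 6·t], [-1, -10·t]].
At the point, J = [[-2.7500, -9.0000], [-1.0000, -5.0000]] (det J = 4.7500).
Solving J·Δ = −F gives Δ = (-2.2368, 0.6974).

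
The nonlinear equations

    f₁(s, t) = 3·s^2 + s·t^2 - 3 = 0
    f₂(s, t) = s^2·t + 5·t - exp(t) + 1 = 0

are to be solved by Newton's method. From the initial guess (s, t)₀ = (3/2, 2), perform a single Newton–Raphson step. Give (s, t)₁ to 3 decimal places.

(0.177, 3.242)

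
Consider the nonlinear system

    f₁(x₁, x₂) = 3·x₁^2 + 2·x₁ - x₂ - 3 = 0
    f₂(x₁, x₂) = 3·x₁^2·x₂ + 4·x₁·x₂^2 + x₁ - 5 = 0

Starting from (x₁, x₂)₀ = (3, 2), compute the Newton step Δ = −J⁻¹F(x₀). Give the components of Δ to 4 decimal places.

(-1.4166, -0.3323)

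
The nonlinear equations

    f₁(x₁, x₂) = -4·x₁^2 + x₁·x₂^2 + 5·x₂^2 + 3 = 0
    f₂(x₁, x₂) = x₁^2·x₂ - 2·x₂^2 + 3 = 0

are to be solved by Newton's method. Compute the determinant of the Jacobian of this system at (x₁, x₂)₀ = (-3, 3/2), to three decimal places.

J = [[-8·x₁ + x₂^2, 2·x₁·x₂ + 10·x₂], [2·x₁·x₂, x₁^2 - 4·x₂]].
At the point, J = [[26.250, 6.000], [-9.000, 3.000]].
det J = 132.750.

132.750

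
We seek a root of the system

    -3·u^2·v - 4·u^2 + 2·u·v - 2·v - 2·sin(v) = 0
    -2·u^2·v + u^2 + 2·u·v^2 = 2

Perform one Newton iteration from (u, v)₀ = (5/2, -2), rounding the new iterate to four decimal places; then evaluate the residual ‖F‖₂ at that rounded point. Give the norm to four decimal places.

11.2853

At (5/2, -2): F = (8.318595, 49.2500).
Jacobian J = [[-6·u·v - 8·u + 2·v, -3·u^2 + 2·u - 2·cos(v) - 2], [-4·u·v + 2·u + 2·v^2, -2·u^2 + 4·u·v]].
At the point, J = [[6.0000, -14.917706], [33.0000, -32.5000]] (det J = 297.284309).
Solving J·Δ = −F gives Δ = (-1.5619, -0.0706).
Then the next iterate is (u, v)₁ = (0.9381, -2.0706).
Re-evaluating at (0.9381, -2.0706): F = (3.958148, 10.568409), so ‖F‖₂ = 11.2853.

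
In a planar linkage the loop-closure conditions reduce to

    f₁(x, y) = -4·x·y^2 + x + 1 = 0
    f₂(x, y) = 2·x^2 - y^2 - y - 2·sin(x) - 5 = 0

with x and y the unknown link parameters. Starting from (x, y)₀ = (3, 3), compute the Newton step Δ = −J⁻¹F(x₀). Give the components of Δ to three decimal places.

At (3, 3): F = (-104.000, 0.71776).
Jacobian J = [[-4·y^2 + 1, -8·x·y], [4·x - 2·cos(x), -2·y - 1]].
At the point, J = [[-35.000, -72.000], [13.97998, -7.000]] (det J = 1251.55892).
Solving J·Δ = −F gives Δ = (-0.623, -1.142).

(-0.623, -1.142)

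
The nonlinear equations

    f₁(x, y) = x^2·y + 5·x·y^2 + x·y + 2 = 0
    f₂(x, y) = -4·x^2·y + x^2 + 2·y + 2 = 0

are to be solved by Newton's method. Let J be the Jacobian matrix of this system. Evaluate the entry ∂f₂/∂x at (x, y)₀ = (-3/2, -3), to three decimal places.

∂f₂/∂x = -8·x·y + 2·x.
At (-3/2, -3) this is -39.000.

-39.000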